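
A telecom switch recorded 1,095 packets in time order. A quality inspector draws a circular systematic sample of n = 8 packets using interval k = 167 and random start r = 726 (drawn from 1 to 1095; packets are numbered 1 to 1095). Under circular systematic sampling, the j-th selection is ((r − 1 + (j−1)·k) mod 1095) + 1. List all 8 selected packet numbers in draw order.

Selection 1: 726
Selection 2: 726 + 167 = 893
Selection 3: 893 + 167 = 1060
Selection 4: 1060 + 167 = 1227 → 1227 − 1095 = 132
Selection 5: 132 + 167 = 299
Selection 6: 299 + 167 = 466
Selection 7: 466 + 167 = 633
Selection 8: 633 + 167 = 800

726, 893, 1060, 132, 299, 466, 633, 800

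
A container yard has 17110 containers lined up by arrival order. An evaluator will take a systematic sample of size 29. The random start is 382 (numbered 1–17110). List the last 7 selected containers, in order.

k = N/n = 17110/29 = 590
23rd selection = 382 + 22×590 = 13362
24th: 13362 + 590 = 13952
25th: 13952 + 590 = 14542
26th: 14542 + 590 = 15132
27th: 15132 + 590 = 15722
28th: 15722 + 590 = 16312
29th: 16312 + 590 = 16902

13362, 13952, 14542, 15132, 15722, 16312, 16902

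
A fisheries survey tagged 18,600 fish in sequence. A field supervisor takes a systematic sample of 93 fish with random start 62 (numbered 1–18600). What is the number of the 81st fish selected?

k = 18600/93 = 200
81st selection = r + (81−1)·k = 62 + 80×200 = 62 + 16000 = 16062

16062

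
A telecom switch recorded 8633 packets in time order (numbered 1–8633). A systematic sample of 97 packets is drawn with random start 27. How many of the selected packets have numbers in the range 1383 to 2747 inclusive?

15

k = 8633/97 = 89
First selection ≥ 1383: 27 + ⌈(1383−27)/89⌉·89 = 27 + 16×89 = 1451
Last selection ≤ 2747: 27 + ⌊(2747−27)/89⌋·89 = 27 + 30×89 = 2697
Count = 30 − 16 + 1 = 15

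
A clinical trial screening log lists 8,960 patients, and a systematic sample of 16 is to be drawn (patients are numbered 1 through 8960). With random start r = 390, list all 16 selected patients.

k = N/n = 8960/16 = 560
patient 1: 390
patient 2: 390 + 560 = 950
patient 3: 950 + 560 = 1510
patient 4: 1510 + 560 = 2070
patient 5: 2070 + 560 = 2630
patient 6: 2630 + 560 = 3190
patient 7: 3190 + 560 = 3750
patient 8: 3750 + 560 = 4310
patient 9: 4310 + 560 = 4870
patient 10: 4870 + 560 = 5430
patient 11: 5430 + 560 = 5990
patient 12: 5990 + 560 = 6550
patient 13: 6550 + 560 = 7110
patient 14: 7110 + 560 = 7670
patient 15: 7670 + 560 = 8230
patient 16: 8230 + 560 = 8790

390, 950, 1510, 2070, 2630, 3190, 3750, 4310, 4870, 5430, 5990, 6550, 7110, 7670, 8230, 8790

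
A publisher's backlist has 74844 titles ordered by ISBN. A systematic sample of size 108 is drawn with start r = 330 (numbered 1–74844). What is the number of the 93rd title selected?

k = 74844/108 = 693
93rd selection = r + (93−1)·k = 330 + 92×693 = 330 + 63756 = 64086

64086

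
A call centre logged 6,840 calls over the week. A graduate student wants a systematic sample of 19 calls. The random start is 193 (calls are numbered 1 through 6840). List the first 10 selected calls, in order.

k = N/n = 6840/19 = 360
call 1: 193
call 2: 193 + 360 = 553
call 3: 553 + 360 = 913
call 4: 913 + 360 = 1273
call 5: 1273 + 360 = 1633
call 6: 1633 + 360 = 1993
call 7: 1993 + 360 = 2353
call 8: 2353 + 360 = 2713
call 9: 2713 + 360 = 3073
call 10: 3073 + 360 = 3433

193, 553, 913, 1273, 1633, 1993, 2353, 2713, 3073, 3433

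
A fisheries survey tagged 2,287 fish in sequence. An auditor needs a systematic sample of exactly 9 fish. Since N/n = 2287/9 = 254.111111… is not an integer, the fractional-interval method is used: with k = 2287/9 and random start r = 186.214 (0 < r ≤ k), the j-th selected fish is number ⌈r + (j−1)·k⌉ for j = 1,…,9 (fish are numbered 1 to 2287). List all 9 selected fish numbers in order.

j=1: r + 0k = 186.214 → ⌈·⌉ = 187
j=2: r + 1k = 440.325111… → ⌈·⌉ = 441
j=3: r + 2k = 694.436222… → ⌈·⌉ = 695
j=4: r + 3k = 948.547333… → ⌈·⌉ = 949
j=5: r + 4k = 1202.658444… → ⌈·⌉ = 1203
j=6: r + 5k = 1456.769555… → ⌈·⌉ = 1457
j=7: r + 6k = 1710.880666… → ⌈·⌉ = 1711
j=8: r + 7k = 1964.991777… → ⌈·⌉ = 1965
j=9: r + 8k = 2219.102888… → ⌈·⌉ = 2220

187, 441, 695, 949, 1203, 1457, 1711, 1965, 2220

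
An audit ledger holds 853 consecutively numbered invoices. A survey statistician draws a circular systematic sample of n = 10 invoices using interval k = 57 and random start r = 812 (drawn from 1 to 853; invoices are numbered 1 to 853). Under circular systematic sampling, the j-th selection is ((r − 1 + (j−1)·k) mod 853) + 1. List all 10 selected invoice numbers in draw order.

812, 16, 73, 130, 187, 244, 301, 358, 415, 472

Selection 1: 812
Selection 2: 812 + 57 = 869 → 869 − 853 = 16
Selection 3: 16 + 57 = 73
Selection 4: 73 + 57 = 130
Selection 5: 130 + 57 = 187
Selection 6: 187 + 57 = 244
Selection 7: 244 + 57 = 301
Selection 8: 301 + 57 = 358
Selection 9: 358 + 57 = 415
Selection 10: 415 + 57 = 472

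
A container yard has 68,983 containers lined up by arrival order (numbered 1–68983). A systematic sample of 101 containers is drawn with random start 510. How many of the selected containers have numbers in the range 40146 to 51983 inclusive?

17

k = 68983/101 = 683
First selection ≥ 40146: 510 + ⌈(40146−510)/683⌉·683 = 510 + 59×683 = 40807
Last selection ≤ 51983: 510 + ⌊(51983−510)/683⌋·683 = 510 + 75×683 = 51735
Count = 75 − 59 + 1 = 17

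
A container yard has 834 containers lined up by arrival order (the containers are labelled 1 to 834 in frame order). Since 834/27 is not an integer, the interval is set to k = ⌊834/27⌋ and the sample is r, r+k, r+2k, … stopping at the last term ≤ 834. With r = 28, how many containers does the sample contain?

k = ⌊834/27⌋ = 30
Achieved size = ⌊(834 − 28)/30⌋ + 1 = ⌊806/30⌋ + 1 = 26 + 1 = 27
(last selection: 28 + 26×30 = 808 ≤ 834; next would be 838 > 834)

27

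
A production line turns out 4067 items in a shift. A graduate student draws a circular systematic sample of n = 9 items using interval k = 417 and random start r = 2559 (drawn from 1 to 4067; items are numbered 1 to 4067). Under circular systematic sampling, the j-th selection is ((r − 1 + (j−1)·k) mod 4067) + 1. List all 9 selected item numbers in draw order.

2559, 2976, 3393, 3810, 160, 577, 994, 1411, 1828

Selection 1: 2559
Selection 2: 2559 + 417 = 2976
Selection 3: 2976 + 417 = 3393
Selection 4: 3393 + 417 = 3810
Selection 5: 3810 + 417 = 4227 → 4227 − 4067 = 160
Selection 6: 160 + 417 = 577
Selection 7: 577 + 417 = 994
Selection 8: 994 + 417 = 1411
Selection 9: 1411 + 417 = 1828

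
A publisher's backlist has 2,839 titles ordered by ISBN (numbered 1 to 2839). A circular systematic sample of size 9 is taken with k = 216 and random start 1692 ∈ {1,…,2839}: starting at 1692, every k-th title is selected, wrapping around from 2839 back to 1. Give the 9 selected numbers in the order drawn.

1692, 1908, 2124, 2340, 2556, 2772, 149, 365, 581

Selection 1: 1692
Selection 2: 1692 + 216 = 1908
Selection 3: 1908 + 216 = 2124
Selection 4: 2124 + 216 = 2340
Selection 5: 2340 + 216 = 2556
Selection 6: 2556 + 216 = 2772
Selection 7: 2772 + 216 = 2988 → 2988 − 2839 = 149
Selection 8: 149 + 216 = 365
Selection 9: 365 + 216 = 581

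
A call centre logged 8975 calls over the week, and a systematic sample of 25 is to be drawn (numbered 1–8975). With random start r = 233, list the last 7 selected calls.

k = N/n = 8975/25 = 359
19th selection = 233 + 18×359 = 6695
20th: 6695 + 359 = 7054
21st: 7054 + 359 = 7413
22nd: 7413 + 359 = 7772
23rd: 7772 + 359 = 8131
24th: 8131 + 359 = 8490
25th: 8490 + 359 = 8849

6695, 7054, 7413, 7772, 8131, 8490, 8849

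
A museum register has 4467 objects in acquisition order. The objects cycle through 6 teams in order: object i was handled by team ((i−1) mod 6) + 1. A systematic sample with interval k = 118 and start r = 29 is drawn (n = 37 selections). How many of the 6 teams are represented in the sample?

3

Consecutive selections differ by k = 118, so their team numbers differ by 118 mod 6 = 4.
gcd(118, 6) = 2, so the sample visits 6/2 = 3 distinct residues mod 6.
Start 29 is team 5; the teams hit are 1, 3, 5.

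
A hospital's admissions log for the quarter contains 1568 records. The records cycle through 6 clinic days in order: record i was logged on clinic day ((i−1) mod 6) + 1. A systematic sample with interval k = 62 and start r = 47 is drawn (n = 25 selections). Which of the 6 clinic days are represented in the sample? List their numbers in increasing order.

1, 3, 5

Consecutive selections differ by k = 62, so their clinic day numbers differ by 62 mod 6 = 2.
gcd(62, 6) = 2, so the sample visits 6/2 = 3 distinct residues mod 6.
Start 47 is clinic day 5; the clinic days hit are 1, 3, 5.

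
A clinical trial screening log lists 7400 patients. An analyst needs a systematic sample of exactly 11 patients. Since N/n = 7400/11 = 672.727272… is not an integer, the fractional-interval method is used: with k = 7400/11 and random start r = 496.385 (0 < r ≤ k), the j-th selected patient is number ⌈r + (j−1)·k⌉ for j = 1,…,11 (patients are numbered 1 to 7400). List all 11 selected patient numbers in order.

497, 1170, 1842, 2515, 3188, 3861, 4533, 5206, 5879, 6551, 7224

j=1: r + 0k = 496.385 → ⌈·⌉ = 497
j=2: r + 1k = 1169.112272… → ⌈·⌉ = 1170
j=3: r + 2k = 1841.839545… → ⌈·⌉ = 1842
j=4: r + 3k = 2514.566818… → ⌈·⌉ = 2515
j=5: r + 4k = 3187.294090… → ⌈·⌉ = 3188
j=6: r + 5k = 3860.021363… → ⌈·⌉ = 3861
j=7: r + 6k = 4532.748636… → ⌈·⌉ = 4533
j=8: r + 7k = 5205.475909… → ⌈·⌉ = 5206
j=9: r + 8k = 5878.203181… → ⌈·⌉ = 5879
j=10: r + 9k = 6550.930454… → ⌈·⌉ = 6551
j=11: r + 10k = 7223.657727… → ⌈·⌉ = 7224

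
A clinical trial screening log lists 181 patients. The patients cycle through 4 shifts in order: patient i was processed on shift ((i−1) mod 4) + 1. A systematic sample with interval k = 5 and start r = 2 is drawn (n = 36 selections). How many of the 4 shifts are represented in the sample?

Consecutive selections differ by k = 5, so their shift numbers differ by 5 mod 4 = 1.
gcd(5, 4) = 1, so the sample visits 4/1 = 4 distinct residues mod 4.
Start 2 is shift 2; the shifts hit are 1, 2, 3, 4.

4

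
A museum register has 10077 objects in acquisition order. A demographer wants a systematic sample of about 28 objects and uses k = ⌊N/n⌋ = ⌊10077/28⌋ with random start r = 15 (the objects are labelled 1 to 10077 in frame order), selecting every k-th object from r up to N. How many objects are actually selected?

k = ⌊10077/28⌋ = 359
Achieved size = ⌊(10077 − 15)/359⌋ + 1 = ⌊10062/359⌋ + 1 = 28 + 1 = 29
(last selection: 15 + 28×359 = 10067 ≤ 10077; next would be 10426 > 10077)

29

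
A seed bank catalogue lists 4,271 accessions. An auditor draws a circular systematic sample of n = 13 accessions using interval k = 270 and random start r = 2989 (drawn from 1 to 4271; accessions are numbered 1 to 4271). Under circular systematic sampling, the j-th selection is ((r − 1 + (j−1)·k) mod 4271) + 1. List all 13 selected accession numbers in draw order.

Selection 1: 2989
Selection 2: 2989 + 270 = 3259
Selection 3: 3259 + 270 = 3529
Selection 4: 3529 + 270 = 3799
Selection 5: 3799 + 270 = 4069
Selection 6: 4069 + 270 = 4339 → 4339 − 4271 = 68
Selection 7: 68 + 270 = 338
Selection 8: 338 + 270 = 608
Selection 9: 608 + 270 = 878
Selection 10: 878 + 270 = 1148
Selection 11: 1148 + 270 = 1418
Selection 12: 1418 + 270 = 1688
Selection 13: 1688 + 270 = 1958

2989, 3259, 3529, 3799, 4069, 68, 338, 608, 878, 1148, 1418, 1688, 1958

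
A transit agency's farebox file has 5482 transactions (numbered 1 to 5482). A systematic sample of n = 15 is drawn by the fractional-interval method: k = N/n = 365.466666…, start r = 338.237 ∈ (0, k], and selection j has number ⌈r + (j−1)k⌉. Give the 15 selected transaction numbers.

339, 704, 1070, 1435, 1801, 2166, 2532, 2897, 3262, 3628, 3993, 4359, 4724, 5090, 5455

j=1: r + 0k = 338.237 → ⌈·⌉ = 339
j=2: r + 1k = 703.703666… → ⌈·⌉ = 704
j=3: r + 2k = 1069.170333… → ⌈·⌉ = 1070
j=4: r + 3k = 1434.637 → ⌈·⌉ = 1435
j=5: r + 4k = 1800.103666… → ⌈·⌉ = 1801
j=6: r + 5k = 2165.570333… → ⌈·⌉ = 2166
j=7: r + 6k = 2531.037 → ⌈·⌉ = 2532
j=8: r + 7k = 2896.503666… → ⌈·⌉ = 2897
j=9: r + 8k = 3261.970333… → ⌈·⌉ = 3262
j=10: r + 9k = 3627.437 → ⌈·⌉ = 3628
j=11: r + 10k = 3992.903666… → ⌈·⌉ = 3993
j=12: r + 11k = 4358.370333… → ⌈·⌉ = 4359
j=13: r + 12k = 4723.837 → ⌈·⌉ = 4724
j=14: r + 13k = 5089.303666… → ⌈·⌉ = 5090
j=15: r + 14k = 5454.770333… → ⌈·⌉ = 5455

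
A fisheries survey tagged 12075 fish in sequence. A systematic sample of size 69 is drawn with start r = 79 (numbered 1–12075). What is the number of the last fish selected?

11979

k = 12075/69 = 175
69th selection = r + (69−1)·k = 79 + 68×175 = 79 + 11900 = 11979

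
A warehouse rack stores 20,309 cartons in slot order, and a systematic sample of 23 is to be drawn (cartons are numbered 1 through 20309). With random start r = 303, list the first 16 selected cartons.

k = N/n = 20309/23 = 883
carton 1: 303
carton 2: 303 + 883 = 1186
carton 3: 1186 + 883 = 2069
carton 4: 2069 + 883 = 2952
carton 5: 2952 + 883 = 3835
carton 6: 3835 + 883 = 4718
carton 7: 4718 + 883 = 5601
carton 8: 5601 + 883 = 6484
carton 9: 6484 + 883 = 7367
carton 10: 7367 + 883 = 8250
carton 11: 8250 + 883 = 9133
carton 12: 9133 + 883 = 10016
carton 13: 10016 + 883 = 10899
carton 14: 10899 + 883 = 11782
carton 15: 11782 + 883 = 12665
carton 16: 12665 + 883 = 13548

303, 1186, 2069, 2952, 3835, 4718, 5601, 6484, 7367, 8250, 9133, 10016, 10899, 11782, 12665, 13548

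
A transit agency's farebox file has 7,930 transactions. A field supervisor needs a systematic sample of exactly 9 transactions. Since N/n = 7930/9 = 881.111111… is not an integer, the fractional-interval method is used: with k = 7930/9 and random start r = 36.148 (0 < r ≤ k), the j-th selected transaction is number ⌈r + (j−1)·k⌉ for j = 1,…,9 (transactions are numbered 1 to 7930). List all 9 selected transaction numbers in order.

37, 918, 1799, 2680, 3561, 4442, 5323, 6204, 7086

j=1: r + 0k = 36.148 → ⌈·⌉ = 37
j=2: r + 1k = 917.259111… → ⌈·⌉ = 918
j=3: r + 2k = 1798.370222… → ⌈·⌉ = 1799
j=4: r + 3k = 2679.481333… → ⌈·⌉ = 2680
j=5: r + 4k = 3560.592444… → ⌈·⌉ = 3561
j=6: r + 5k = 4441.703555… → ⌈·⌉ = 4442
j=7: r + 6k = 5322.814666… → ⌈·⌉ = 5323
j=8: r + 7k = 6203.925777… → ⌈·⌉ = 6204
j=9: r + 8k = 7085.036888… → ⌈·⌉ = 7086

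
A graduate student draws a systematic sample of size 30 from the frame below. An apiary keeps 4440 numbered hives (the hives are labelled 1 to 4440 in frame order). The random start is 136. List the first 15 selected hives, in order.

k = N/n = 4440/30 = 148
hive 1: 136
hive 2: 136 + 148 = 284
hive 3: 284 + 148 = 432
hive 4: 432 + 148 = 580
hive 5: 580 + 148 = 728
hive 6: 728 + 148 = 876
hive 7: 876 + 148 = 1024
hive 8: 1024 + 148 = 1172
hive 9: 1172 + 148 = 1320
hive 10: 1320 + 148 = 1468
hive 11: 1468 + 148 = 1616
hive 12: 1616 + 148 = 1764
hive 13: 1764 + 148 = 1912
hive 14: 1912 + 148 = 2060
hive 15: 2060 + 148 = 2208

136, 284, 432, 580, 728, 876, 1024, 1172, 1320, 1468, 1616, 1764, 1912, 2060, 2208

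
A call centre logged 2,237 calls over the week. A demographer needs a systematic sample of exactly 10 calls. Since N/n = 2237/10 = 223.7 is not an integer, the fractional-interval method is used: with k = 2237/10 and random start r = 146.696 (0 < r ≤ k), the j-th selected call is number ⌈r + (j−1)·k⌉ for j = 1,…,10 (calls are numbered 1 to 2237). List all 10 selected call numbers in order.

147, 371, 595, 818, 1042, 1266, 1489, 1713, 1937, 2160

j=1: r + 0k = 146.696 → ⌈·⌉ = 147
j=2: r + 1k = 370.396 → ⌈·⌉ = 371
j=3: r + 2k = 594.096 → ⌈·⌉ = 595
j=4: r + 3k = 817.796 → ⌈·⌉ = 818
j=5: r + 4k = 1041.496 → ⌈·⌉ = 1042
j=6: r + 5k = 1265.196 → ⌈·⌉ = 1266
j=7: r + 6k = 1488.896 → ⌈·⌉ = 1489
j=8: r + 7k = 1712.596 → ⌈·⌉ = 1713
j=9: r + 8k = 1936.296 → ⌈·⌉ = 1937
j=10: r + 9k = 2159.996 → ⌈·⌉ = 2160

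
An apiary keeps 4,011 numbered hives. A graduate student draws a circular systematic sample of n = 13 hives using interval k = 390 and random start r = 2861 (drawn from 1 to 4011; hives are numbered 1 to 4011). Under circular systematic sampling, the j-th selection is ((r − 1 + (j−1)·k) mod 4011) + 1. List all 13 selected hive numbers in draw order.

Selection 1: 2861
Selection 2: 2861 + 390 = 3251
Selection 3: 3251 + 390 = 3641
Selection 4: 3641 + 390 = 4031 → 4031 − 4011 = 20
Selection 5: 20 + 390 = 410
Selection 6: 410 + 390 = 800
Selection 7: 800 + 390 = 1190
Selection 8: 1190 + 390 = 1580
Selection 9: 1580 + 390 = 1970
Selection 10: 1970 + 390 = 2360
Selection 11: 2360 + 390 = 2750
Selection 12: 2750 + 390 = 3140
Selection 13: 3140 + 390 = 3530

2861, 3251, 3641, 20, 410, 800, 1190, 1580, 1970, 2360, 2750, 3140, 3530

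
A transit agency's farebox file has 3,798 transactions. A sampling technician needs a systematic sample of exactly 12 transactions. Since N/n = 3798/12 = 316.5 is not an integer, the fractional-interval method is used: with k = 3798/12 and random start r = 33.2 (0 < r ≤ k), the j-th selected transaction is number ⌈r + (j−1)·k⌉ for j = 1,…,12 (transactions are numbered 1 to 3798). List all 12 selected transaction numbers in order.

34, 350, 667, 983, 1300, 1616, 1933, 2249, 2566, 2882, 3199, 3515

j=1: r + 0k = 33.2 → ⌈·⌉ = 34
j=2: r + 1k = 349.7 → ⌈·⌉ = 350
j=3: r + 2k = 666.2 → ⌈·⌉ = 667
j=4: r + 3k = 982.7 → ⌈·⌉ = 983
j=5: r + 4k = 1299.2 → ⌈·⌉ = 1300
j=6: r + 5k = 1615.7 → ⌈·⌉ = 1616
j=7: r + 6k = 1932.2 → ⌈·⌉ = 1933
j=8: r + 7k = 2248.7 → ⌈·⌉ = 2249
j=9: r + 8k = 2565.2 → ⌈·⌉ = 2566
j=10: r + 9k = 2881.7 → ⌈·⌉ = 2882
j=11: r + 10k = 3198.2 → ⌈·⌉ = 3199
j=12: r + 11k = 3514.7 → ⌈·⌉ = 3515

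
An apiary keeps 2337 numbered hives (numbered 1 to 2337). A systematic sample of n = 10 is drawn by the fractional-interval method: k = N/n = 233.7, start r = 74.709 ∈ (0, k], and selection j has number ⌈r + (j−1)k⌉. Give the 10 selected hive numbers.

j=1: r + 0k = 74.709 → ⌈·⌉ = 75
j=2: r + 1k = 308.409 → ⌈·⌉ = 309
j=3: r + 2k = 542.109 → ⌈·⌉ = 543
j=4: r + 3k = 775.809 → ⌈·⌉ = 776
j=5: r + 4k = 1009.509 → ⌈·⌉ = 1010
j=6: r + 5k = 1243.209 → ⌈·⌉ = 1244
j=7: r + 6k = 1476.909 → ⌈·⌉ = 1477
j=8: r + 7k = 1710.609 → ⌈·⌉ = 1711
j=9: r + 8k = 1944.309 → ⌈·⌉ = 1945
j=10: r + 9k = 2178.009 → ⌈·⌉ = 2179

75, 309, 543, 776, 1010, 1244, 1477, 1711, 1945, 2179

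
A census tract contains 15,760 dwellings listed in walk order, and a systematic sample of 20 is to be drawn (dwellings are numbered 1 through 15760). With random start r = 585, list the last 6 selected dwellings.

k = N/n = 15760/20 = 788
15th selection = 585 + 14×788 = 11617
16th: 11617 + 788 = 12405
17th: 12405 + 788 = 13193
18th: 13193 + 788 = 13981
19th: 13981 + 788 = 14769
20th: 14769 + 788 = 15557

11617, 12405, 13193, 13981, 14769, 15557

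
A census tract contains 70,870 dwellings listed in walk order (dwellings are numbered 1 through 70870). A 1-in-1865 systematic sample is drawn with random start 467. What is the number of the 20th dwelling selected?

35902

k = 1865
20th selection = r + (20−1)·k = 467 + 19×1865 = 467 + 35435 = 35902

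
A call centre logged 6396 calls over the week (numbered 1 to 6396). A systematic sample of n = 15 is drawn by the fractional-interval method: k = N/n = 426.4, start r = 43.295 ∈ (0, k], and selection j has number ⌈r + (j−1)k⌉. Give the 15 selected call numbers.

44, 470, 897, 1323, 1749, 2176, 2602, 3029, 3455, 3881, 4308, 4734, 5161, 5587, 6013

j=1: r + 0k = 43.295 → ⌈·⌉ = 44
j=2: r + 1k = 469.695 → ⌈·⌉ = 470
j=3: r + 2k = 896.095 → ⌈·⌉ = 897
j=4: r + 3k = 1322.495 → ⌈·⌉ = 1323
j=5: r + 4k = 1748.895 → ⌈·⌉ = 1749
j=6: r + 5k = 2175.295 → ⌈·⌉ = 2176
j=7: r + 6k = 2601.695 → ⌈·⌉ = 2602
j=8: r + 7k = 3028.095 → ⌈·⌉ = 3029
j=9: r + 8k = 3454.495 → ⌈·⌉ = 3455
j=10: r + 9k = 3880.895 → ⌈·⌉ = 3881
j=11: r + 10k = 4307.295 → ⌈·⌉ = 4308
j=12: r + 11k = 4733.695 → ⌈·⌉ = 4734
j=13: r + 12k = 5160.095 → ⌈·⌉ = 5161
j=14: r + 13k = 5586.495 → ⌈·⌉ = 5587
j=15: r + 14k = 6012.895 → ⌈·⌉ = 6013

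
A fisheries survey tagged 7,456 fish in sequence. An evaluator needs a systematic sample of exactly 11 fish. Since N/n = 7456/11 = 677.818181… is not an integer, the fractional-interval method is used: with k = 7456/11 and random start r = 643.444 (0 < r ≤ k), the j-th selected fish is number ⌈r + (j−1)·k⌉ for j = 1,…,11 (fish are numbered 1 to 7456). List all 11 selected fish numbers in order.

644, 1322, 2000, 2677, 3355, 4033, 4711, 5389, 6066, 6744, 7422

j=1: r + 0k = 643.444 → ⌈·⌉ = 644
j=2: r + 1k = 1321.262181… → ⌈·⌉ = 1322
j=3: r + 2k = 1999.080363… → ⌈·⌉ = 2000
j=4: r + 3k = 2676.898545… → ⌈·⌉ = 2677
j=5: r + 4k = 3354.716727… → ⌈·⌉ = 3355
j=6: r + 5k = 4032.534909… → ⌈·⌉ = 4033
j=7: r + 6k = 4710.353090… → ⌈·⌉ = 4711
j=8: r + 7k = 5388.171272… → ⌈·⌉ = 5389
j=9: r + 8k = 6065.989454… → ⌈·⌉ = 6066
j=10: r + 9k = 6743.807636… → ⌈·⌉ = 6744
j=11: r + 10k = 7421.625818… → ⌈·⌉ = 7422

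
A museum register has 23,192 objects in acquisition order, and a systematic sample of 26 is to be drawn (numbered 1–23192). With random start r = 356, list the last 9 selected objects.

k = N/n = 23192/26 = 892
18th selection = 356 + 17×892 = 15520
19th: 15520 + 892 = 16412
20th: 16412 + 892 = 17304
21st: 17304 + 892 = 18196
22nd: 18196 + 892 = 19088
23rd: 19088 + 892 = 19980
24th: 19980 + 892 = 20872
25th: 20872 + 892 = 21764
26th: 21764 + 892 = 22656

15520, 16412, 17304, 18196, 19088, 19980, 20872, 21764, 22656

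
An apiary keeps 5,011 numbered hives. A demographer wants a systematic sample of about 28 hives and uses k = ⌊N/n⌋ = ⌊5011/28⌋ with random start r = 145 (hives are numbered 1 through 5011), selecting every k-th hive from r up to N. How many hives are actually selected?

28

k = ⌊5011/28⌋ = 178
Achieved size = ⌊(5011 − 145)/178⌋ + 1 = ⌊4866/178⌋ + 1 = 27 + 1 = 28
(last selection: 145 + 27×178 = 4951 ≤ 5011; next would be 5129 > 5011)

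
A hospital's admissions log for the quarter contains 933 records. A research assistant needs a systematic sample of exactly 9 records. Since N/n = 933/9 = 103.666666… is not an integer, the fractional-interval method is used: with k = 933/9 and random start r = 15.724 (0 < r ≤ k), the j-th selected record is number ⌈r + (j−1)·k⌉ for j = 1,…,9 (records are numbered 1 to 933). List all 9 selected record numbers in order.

j=1: r + 0k = 15.724 → ⌈·⌉ = 16
j=2: r + 1k = 119.390666… → ⌈·⌉ = 120
j=3: r + 2k = 223.057333… → ⌈·⌉ = 224
j=4: r + 3k = 326.724 → ⌈·⌉ = 327
j=5: r + 4k = 430.390666… → ⌈·⌉ = 431
j=6: r + 5k = 534.057333… → ⌈·⌉ = 535
j=7: r + 6k = 637.724 → ⌈·⌉ = 638
j=8: r + 7k = 741.390666… → ⌈·⌉ = 742
j=9: r + 8k = 845.057333… → ⌈·⌉ = 846

16, 120, 224, 327, 431, 535, 638, 742, 846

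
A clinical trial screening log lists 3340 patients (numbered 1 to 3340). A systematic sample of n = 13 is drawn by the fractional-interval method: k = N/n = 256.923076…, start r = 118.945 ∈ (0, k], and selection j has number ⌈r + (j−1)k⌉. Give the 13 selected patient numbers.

j=1: r + 0k = 118.945 → ⌈·⌉ = 119
j=2: r + 1k = 375.868076… → ⌈·⌉ = 376
j=3: r + 2k = 632.791153… → ⌈·⌉ = 633
j=4: r + 3k = 889.714230… → ⌈·⌉ = 890
j=5: r + 4k = 1146.637307… → ⌈·⌉ = 1147
j=6: r + 5k = 1403.560384… → ⌈·⌉ = 1404
j=7: r + 6k = 1660.483461… → ⌈·⌉ = 1661
j=8: r + 7k = 1917.406538… → ⌈·⌉ = 1918
j=9: r + 8k = 2174.329615… → ⌈·⌉ = 2175
j=10: r + 9k = 2431.252692… → ⌈·⌉ = 2432
j=11: r + 10k = 2688.175769… → ⌈·⌉ = 2689
j=12: r + 11k = 2945.098846… → ⌈·⌉ = 2946
j=13: r + 12k = 3202.021923… → ⌈·⌉ = 3203

119, 376, 633, 890, 1147, 1404, 1661, 1918, 2175, 2432, 2689, 2946, 3203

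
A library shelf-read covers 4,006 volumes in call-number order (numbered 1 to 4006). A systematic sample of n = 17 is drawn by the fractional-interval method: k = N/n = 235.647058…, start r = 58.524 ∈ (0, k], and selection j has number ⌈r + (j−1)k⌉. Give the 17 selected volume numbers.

59, 295, 530, 766, 1002, 1237, 1473, 1709, 1944, 2180, 2415, 2651, 2887, 3122, 3358, 3594, 3829

j=1: r + 0k = 58.524 → ⌈·⌉ = 59
j=2: r + 1k = 294.171058… → ⌈·⌉ = 295
j=3: r + 2k = 529.818117… → ⌈·⌉ = 530
j=4: r + 3k = 765.465176… → ⌈·⌉ = 766
j=5: r + 4k = 1001.112235… → ⌈·⌉ = 1002
j=6: r + 5k = 1236.759294… → ⌈·⌉ = 1237
j=7: r + 6k = 1472.406352… → ⌈·⌉ = 1473
j=8: r + 7k = 1708.053411… → ⌈·⌉ = 1709
j=9: r + 8k = 1943.700470… → ⌈·⌉ = 1944
j=10: r + 9k = 2179.347529… → ⌈·⌉ = 2180
j=11: r + 10k = 2414.994588… → ⌈·⌉ = 2415
j=12: r + 11k = 2650.641647… → ⌈·⌉ = 2651
j=13: r + 12k = 2886.288705… → ⌈·⌉ = 2887
j=14: r + 13k = 3121.935764… → ⌈·⌉ = 3122
j=15: r + 14k = 3357.582823… → ⌈·⌉ = 3358
j=16: r + 15k = 3593.229882… → ⌈·⌉ = 3594
j=17: r + 16k = 3828.876941… → ⌈·⌉ = 3829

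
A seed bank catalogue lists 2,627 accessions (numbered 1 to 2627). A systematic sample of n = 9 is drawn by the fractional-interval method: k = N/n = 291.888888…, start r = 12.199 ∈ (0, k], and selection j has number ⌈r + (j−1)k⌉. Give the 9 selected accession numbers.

j=1: r + 0k = 12.199 → ⌈·⌉ = 13
j=2: r + 1k = 304.087888… → ⌈·⌉ = 305
j=3: r + 2k = 595.976777… → ⌈·⌉ = 596
j=4: r + 3k = 887.865666… → ⌈·⌉ = 888
j=5: r + 4k = 1179.754555… → ⌈·⌉ = 1180
j=6: r + 5k = 1471.643444… → ⌈·⌉ = 1472
j=7: r + 6k = 1763.532333… → ⌈·⌉ = 1764
j=8: r + 7k = 2055.421222… → ⌈·⌉ = 2056
j=9: r + 8k = 2347.310111… → ⌈·⌉ = 2348

13, 305, 596, 888, 1180, 1472, 1764, 2056, 2348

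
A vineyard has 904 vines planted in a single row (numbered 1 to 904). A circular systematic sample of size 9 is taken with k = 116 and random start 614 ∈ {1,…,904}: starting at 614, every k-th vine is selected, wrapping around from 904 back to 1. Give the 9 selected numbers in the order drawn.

614, 730, 846, 58, 174, 290, 406, 522, 638

Selection 1: 614
Selection 2: 614 + 116 = 730
Selection 3: 730 + 116 = 846
Selection 4: 846 + 116 = 962 → 962 − 904 = 58
Selection 5: 58 + 116 = 174
Selection 6: 174 + 116 = 290
Selection 7: 290 + 116 = 406
Selection 8: 406 + 116 = 522
Selection 9: 522 + 116 = 638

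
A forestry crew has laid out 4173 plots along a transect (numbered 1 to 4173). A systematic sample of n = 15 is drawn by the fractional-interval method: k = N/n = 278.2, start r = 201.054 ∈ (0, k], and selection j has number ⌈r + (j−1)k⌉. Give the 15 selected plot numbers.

202, 480, 758, 1036, 1314, 1593, 1871, 2149, 2427, 2705, 2984, 3262, 3540, 3818, 4096

j=1: r + 0k = 201.054 → ⌈·⌉ = 202
j=2: r + 1k = 479.254 → ⌈·⌉ = 480
j=3: r + 2k = 757.454 → ⌈·⌉ = 758
j=4: r + 3k = 1035.654 → ⌈·⌉ = 1036
j=5: r + 4k = 1313.854 → ⌈·⌉ = 1314
j=6: r + 5k = 1592.054 → ⌈·⌉ = 1593
j=7: r + 6k = 1870.254 → ⌈·⌉ = 1871
j=8: r + 7k = 2148.454 → ⌈·⌉ = 2149
j=9: r + 8k = 2426.654 → ⌈·⌉ = 2427
j=10: r + 9k = 2704.854 → ⌈·⌉ = 2705
j=11: r + 10k = 2983.054 → ⌈·⌉ = 2984
j=12: r + 11k = 3261.254 → ⌈·⌉ = 3262
j=13: r + 12k = 3539.454 → ⌈·⌉ = 3540
j=14: r + 13k = 3817.654 → ⌈·⌉ = 3818
j=15: r + 14k = 4095.854 → ⌈·⌉ = 4096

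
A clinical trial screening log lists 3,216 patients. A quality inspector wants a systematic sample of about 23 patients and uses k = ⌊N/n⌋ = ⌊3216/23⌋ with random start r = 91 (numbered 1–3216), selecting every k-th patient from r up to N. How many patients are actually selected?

23

k = ⌊3216/23⌋ = 139
Achieved size = ⌊(3216 − 91)/139⌋ + 1 = ⌊3125/139⌋ + 1 = 22 + 1 = 23
(last selection: 91 + 22×139 = 3149 ≤ 3216; next would be 3288 > 3216)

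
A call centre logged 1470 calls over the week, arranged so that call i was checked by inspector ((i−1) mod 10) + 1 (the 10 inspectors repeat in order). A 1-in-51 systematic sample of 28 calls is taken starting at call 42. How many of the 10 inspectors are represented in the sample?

10

Consecutive selections differ by k = 51, so their inspector numbers differ by 51 mod 10 = 1.
gcd(51, 10) = 1, so the sample visits 10/1 = 10 distinct residues mod 10.
Start 42 is inspector 2; the inspectors hit are 1, 2, 3, 4, 5, 6, 7, 8, 9, 10.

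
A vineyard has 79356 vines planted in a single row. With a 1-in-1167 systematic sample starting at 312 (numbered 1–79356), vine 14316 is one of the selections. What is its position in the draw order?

13

k = 1167
position = (14316 − 312)/1167 + 1 = 14004/1167 + 1 = 12 + 1 = 13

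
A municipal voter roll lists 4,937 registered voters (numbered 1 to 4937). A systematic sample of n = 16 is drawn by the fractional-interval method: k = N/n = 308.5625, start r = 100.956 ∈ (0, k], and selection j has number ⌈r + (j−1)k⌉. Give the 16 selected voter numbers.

j=1: r + 0k = 100.956 → ⌈·⌉ = 101
j=2: r + 1k = 409.5185 → ⌈·⌉ = 410
j=3: r + 2k = 718.081 → ⌈·⌉ = 719
j=4: r + 3k = 1026.6435 → ⌈·⌉ = 1027
j=5: r + 4k = 1335.206 → ⌈·⌉ = 1336
j=6: r + 5k = 1643.7685 → ⌈·⌉ = 1644
j=7: r + 6k = 1952.331 → ⌈·⌉ = 1953
j=8: r + 7k = 2260.8935 → ⌈·⌉ = 2261
j=9: r + 8k = 2569.456 → ⌈·⌉ = 2570
j=10: r + 9k = 2878.0185 → ⌈·⌉ = 2879
j=11: r + 10k = 3186.581 → ⌈·⌉ = 3187
j=12: r + 11k = 3495.1435 → ⌈·⌉ = 3496
j=13: r + 12k = 3803.706 → ⌈·⌉ = 3804
j=14: r + 13k = 4112.2685 → ⌈·⌉ = 4113
j=15: r + 14k = 4420.831 → ⌈·⌉ = 4421
j=16: r + 15k = 4729.3935 → ⌈·⌉ = 4730

101, 410, 719, 1027, 1336, 1644, 1953, 2261, 2570, 2879, 3187, 3496, 3804, 4113, 4421, 4730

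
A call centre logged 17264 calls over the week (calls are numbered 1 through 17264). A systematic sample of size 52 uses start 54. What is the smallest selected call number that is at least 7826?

8022

k = 17264/52 = 332
Steps past start: ⌈(7826 − 54)/332⌉ = ⌈7772/332⌉ = 24
Selected call: 54 + 24×332 = 8022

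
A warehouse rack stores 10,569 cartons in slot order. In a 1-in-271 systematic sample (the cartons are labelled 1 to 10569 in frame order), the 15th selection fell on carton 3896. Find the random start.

k = 271
r = 3896 − (15−1)×271 = 3896 − 3794 = 102

102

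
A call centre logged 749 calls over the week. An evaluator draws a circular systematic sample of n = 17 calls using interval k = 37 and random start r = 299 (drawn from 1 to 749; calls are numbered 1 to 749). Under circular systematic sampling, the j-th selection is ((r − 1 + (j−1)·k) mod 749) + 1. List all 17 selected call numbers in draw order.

299, 336, 373, 410, 447, 484, 521, 558, 595, 632, 669, 706, 743, 31, 68, 105, 142

Selection 1: 299
Selection 2: 299 + 37 = 336
Selection 3: 336 + 37 = 373
Selection 4: 373 + 37 = 410
Selection 5: 410 + 37 = 447
Selection 6: 447 + 37 = 484
Selection 7: 484 + 37 = 521
Selection 8: 521 + 37 = 558
Selection 9: 558 + 37 = 595
Selection 10: 595 + 37 = 632
Selection 11: 632 + 37 = 669
Selection 12: 669 + 37 = 706
Selection 13: 706 + 37 = 743
Selection 14: 743 + 37 = 780 → 780 − 749 = 31
Selection 15: 31 + 37 = 68
Selection 16: 68 + 37 = 105
Selection 17: 105 + 37 = 142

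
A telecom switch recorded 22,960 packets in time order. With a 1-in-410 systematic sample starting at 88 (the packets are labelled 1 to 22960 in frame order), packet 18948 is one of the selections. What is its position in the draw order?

47

k = 410
position = (18948 − 88)/410 + 1 = 18860/410 + 1 = 46 + 1 = 47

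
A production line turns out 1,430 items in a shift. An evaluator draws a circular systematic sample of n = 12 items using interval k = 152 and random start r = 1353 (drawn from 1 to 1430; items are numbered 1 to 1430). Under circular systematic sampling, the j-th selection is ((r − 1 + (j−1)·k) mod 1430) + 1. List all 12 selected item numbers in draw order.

1353, 75, 227, 379, 531, 683, 835, 987, 1139, 1291, 13, 165

Selection 1: 1353
Selection 2: 1353 + 152 = 1505 → 1505 − 1430 = 75
Selection 3: 75 + 152 = 227
Selection 4: 227 + 152 = 379
Selection 5: 379 + 152 = 531
Selection 6: 531 + 152 = 683
Selection 7: 683 + 152 = 835
Selection 8: 835 + 152 = 987
Selection 9: 987 + 152 = 1139
Selection 10: 1139 + 152 = 1291
Selection 11: 1291 + 152 = 1443 → 1443 − 1430 = 13
Selection 12: 13 + 152 = 165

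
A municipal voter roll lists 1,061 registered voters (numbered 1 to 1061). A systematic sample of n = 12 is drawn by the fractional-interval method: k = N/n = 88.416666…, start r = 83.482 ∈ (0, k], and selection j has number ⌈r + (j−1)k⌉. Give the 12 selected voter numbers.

84, 172, 261, 349, 438, 526, 614, 703, 791, 880, 968, 1057

j=1: r + 0k = 83.482 → ⌈·⌉ = 84
j=2: r + 1k = 171.898666… → ⌈·⌉ = 172
j=3: r + 2k = 260.315333… → ⌈·⌉ = 261
j=4: r + 3k = 348.732 → ⌈·⌉ = 349
j=5: r + 4k = 437.148666… → ⌈·⌉ = 438
j=6: r + 5k = 525.565333… → ⌈·⌉ = 526
j=7: r + 6k = 613.982 → ⌈·⌉ = 614
j=8: r + 7k = 702.398666… → ⌈·⌉ = 703
j=9: r + 8k = 790.815333… → ⌈·⌉ = 791
j=10: r + 9k = 879.232 → ⌈·⌉ = 880
j=11: r + 10k = 967.648666… → ⌈·⌉ = 968
j=12: r + 11k = 1056.065333… → ⌈·⌉ = 1057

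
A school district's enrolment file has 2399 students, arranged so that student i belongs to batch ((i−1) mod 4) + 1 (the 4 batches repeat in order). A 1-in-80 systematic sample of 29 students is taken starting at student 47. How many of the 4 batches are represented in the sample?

Consecutive selections differ by k = 80, so their batch numbers differ by 80 mod 4 = 0.
gcd(80, 4) = 4, so the sample visits 4/4 = 1 distinct residues mod 4.
Start 47 is batch 3; the batches hit are 3.

1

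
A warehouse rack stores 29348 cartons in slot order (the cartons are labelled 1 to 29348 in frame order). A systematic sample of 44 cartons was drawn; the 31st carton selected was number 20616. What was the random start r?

k = 29348/44 = 667
r = 20616 − (31−1)×667 = 20616 − 20010 = 606

606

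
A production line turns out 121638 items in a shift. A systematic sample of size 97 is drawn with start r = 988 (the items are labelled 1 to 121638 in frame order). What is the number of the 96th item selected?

k = 121638/97 = 1254
96th selection = r + (96−1)·k = 988 + 95×1254 = 988 + 119130 = 120118

120118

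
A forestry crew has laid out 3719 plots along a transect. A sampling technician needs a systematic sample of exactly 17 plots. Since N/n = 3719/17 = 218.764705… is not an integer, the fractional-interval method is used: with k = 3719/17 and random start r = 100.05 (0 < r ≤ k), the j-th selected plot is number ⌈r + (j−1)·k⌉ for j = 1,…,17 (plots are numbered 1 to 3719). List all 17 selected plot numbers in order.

j=1: r + 0k = 100.05 → ⌈·⌉ = 101
j=2: r + 1k = 318.814705… → ⌈·⌉ = 319
j=3: r + 2k = 537.579411… → ⌈·⌉ = 538
j=4: r + 3k = 756.344117… → ⌈·⌉ = 757
j=5: r + 4k = 975.108823… → ⌈·⌉ = 976
j=6: r + 5k = 1193.873529… → ⌈·⌉ = 1194
j=7: r + 6k = 1412.638235… → ⌈·⌉ = 1413
j=8: r + 7k = 1631.402941… → ⌈·⌉ = 1632
j=9: r + 8k = 1850.167647… → ⌈·⌉ = 1851
j=10: r + 9k = 2068.932352… → ⌈·⌉ = 2069
j=11: r + 10k = 2287.697058… → ⌈·⌉ = 2288
j=12: r + 11k = 2506.461764… → ⌈·⌉ = 2507
j=13: r + 12k = 2725.226470… → ⌈·⌉ = 2726
j=14: r + 13k = 2943.991176… → ⌈·⌉ = 2944
j=15: r + 14k = 3162.755882… → ⌈·⌉ = 3163
j=16: r + 15k = 3381.520588… → ⌈·⌉ = 3382
j=17: r + 16k = 3600.285294… → ⌈·⌉ = 3601

101, 319, 538, 757, 976, 1194, 1413, 1632, 1851, 2069, 2288, 2507, 2726, 2944, 3163, 3382, 3601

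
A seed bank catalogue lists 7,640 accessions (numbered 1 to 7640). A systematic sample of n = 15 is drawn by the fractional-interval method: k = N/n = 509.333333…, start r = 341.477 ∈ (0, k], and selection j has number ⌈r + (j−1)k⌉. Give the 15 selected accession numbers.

j=1: r + 0k = 341.477 → ⌈·⌉ = 342
j=2: r + 1k = 850.810333… → ⌈·⌉ = 851
j=3: r + 2k = 1360.143666… → ⌈·⌉ = 1361
j=4: r + 3k = 1869.477 → ⌈·⌉ = 1870
j=5: r + 4k = 2378.810333… → ⌈·⌉ = 2379
j=6: r + 5k = 2888.143666… → ⌈·⌉ = 2889
j=7: r + 6k = 3397.477 → ⌈·⌉ = 3398
j=8: r + 7k = 3906.810333… → ⌈·⌉ = 3907
j=9: r + 8k = 4416.143666… → ⌈·⌉ = 4417
j=10: r + 9k = 4925.477 → ⌈·⌉ = 4926
j=11: r + 10k = 5434.810333… → ⌈·⌉ = 5435
j=12: r + 11k = 5944.143666… → ⌈·⌉ = 5945
j=13: r + 12k = 6453.477 → ⌈·⌉ = 6454
j=14: r + 13k = 6962.810333… → ⌈·⌉ = 6963
j=15: r + 14k = 7472.143666… → ⌈·⌉ = 7473

342, 851, 1361, 1870, 2379, 2889, 3398, 3907, 4417, 4926, 5435, 5945, 6454, 6963, 7473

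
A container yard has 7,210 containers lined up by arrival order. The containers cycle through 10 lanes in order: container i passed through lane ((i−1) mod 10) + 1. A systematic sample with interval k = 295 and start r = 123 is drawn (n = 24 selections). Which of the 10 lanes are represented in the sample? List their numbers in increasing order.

Consecutive selections differ by k = 295, so their lane numbers differ by 295 mod 10 = 5.
gcd(295, 10) = 5, so the sample visits 10/5 = 2 distinct residues mod 10.
Start 123 is lane 3; the lanes hit are 3, 8.

3, 8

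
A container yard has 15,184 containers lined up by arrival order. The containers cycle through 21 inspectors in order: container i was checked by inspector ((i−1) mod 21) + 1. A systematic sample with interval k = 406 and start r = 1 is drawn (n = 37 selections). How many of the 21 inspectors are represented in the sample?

3

Consecutive selections differ by k = 406, so their inspector numbers differ by 406 mod 21 = 7.
gcd(406, 21) = 7, so the sample visits 21/7 = 3 distinct residues mod 21.
Start 1 is inspector 1; the inspectors hit are 1, 8, 15.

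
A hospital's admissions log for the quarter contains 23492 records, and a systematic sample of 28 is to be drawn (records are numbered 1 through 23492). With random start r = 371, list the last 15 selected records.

11278, 12117, 12956, 13795, 14634, 15473, 16312, 17151, 17990, 18829, 19668, 20507, 21346, 22185, 23024

k = N/n = 23492/28 = 839
14th selection = 371 + 13×839 = 11278
15th: 11278 + 839 = 12117
16th: 12117 + 839 = 12956
17th: 12956 + 839 = 13795
18th: 13795 + 839 = 14634
19th: 14634 + 839 = 15473
20th: 15473 + 839 = 16312
21st: 16312 + 839 = 17151
22nd: 17151 + 839 = 17990
23rd: 17990 + 839 = 18829
24th: 18829 + 839 = 19668
25th: 19668 + 839 = 20507
26th: 20507 + 839 = 21346
27th: 21346 + 839 = 22185
28th: 22185 + 839 = 23024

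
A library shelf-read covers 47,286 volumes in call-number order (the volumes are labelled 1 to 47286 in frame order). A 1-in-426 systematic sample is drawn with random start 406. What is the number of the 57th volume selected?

24262

k = 426
57th selection = r + (57−1)·k = 406 + 56×426 = 406 + 23856 = 24262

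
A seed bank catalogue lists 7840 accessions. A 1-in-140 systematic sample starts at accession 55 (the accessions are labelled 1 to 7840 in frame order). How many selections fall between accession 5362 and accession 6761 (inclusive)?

10

k = 140
First selection ≥ 5362: 55 + ⌈(5362−55)/140⌉·140 = 55 + 38×140 = 5375
Last selection ≤ 6761: 55 + ⌊(6761−55)/140⌋·140 = 55 + 47×140 = 6635
Count = 47 − 38 + 1 = 10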